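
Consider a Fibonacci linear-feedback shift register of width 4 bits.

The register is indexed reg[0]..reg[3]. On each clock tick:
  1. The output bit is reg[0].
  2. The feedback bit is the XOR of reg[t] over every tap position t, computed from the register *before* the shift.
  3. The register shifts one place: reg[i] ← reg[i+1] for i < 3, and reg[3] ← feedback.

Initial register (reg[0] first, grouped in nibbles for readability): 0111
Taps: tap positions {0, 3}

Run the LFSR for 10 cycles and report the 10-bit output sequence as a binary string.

0111101011

step | reg (before) | out | fb
   0 | 0111 | 0 | 1
   1 | 1111 | 1 | 0
   2 | 1110 | 1 | 1
   3 | 1101 | 1 | 0
   4 | 1010 | 1 | 1
   5 | 0101 | 0 | 1
   6 | 1011 | 1 | 0
   7 | 0110 | 0 | 0
   8 | 1100 | 1 | 1
   9 | 1001 | 1 | 0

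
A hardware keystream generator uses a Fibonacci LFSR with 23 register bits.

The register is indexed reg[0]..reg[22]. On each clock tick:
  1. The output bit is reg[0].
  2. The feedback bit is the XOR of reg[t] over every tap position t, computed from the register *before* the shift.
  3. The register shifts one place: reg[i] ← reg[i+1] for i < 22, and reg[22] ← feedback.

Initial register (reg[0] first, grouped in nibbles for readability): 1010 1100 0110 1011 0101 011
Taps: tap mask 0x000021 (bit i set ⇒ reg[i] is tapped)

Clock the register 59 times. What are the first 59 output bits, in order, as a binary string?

k : reg_k → out_k, fb_k
0: 10101100011010110101011 → 1, fb=0
1: 01011000110101101010110 → 0, fb=0
2: 10110001101011010101100 → 1, fb=1
3: 01100011010110101011001 → 0, fb=0
4: 11000110101101010110010 → 1, fb=0
5: 10001101011010101100100 → 1, fb=0
6: 00011010110101011001000 → 0, fb=0
7: 00110101101010110010000 → 0, fb=1
8: 01101011010101100100001 → 0, fb=0
9: 11010110101011001000010 → 1, fb=0
10: 10101101010110010000100 → 1, fb=0
11: 01011010101100100001000 → 0, fb=0
12: 10110101011001000010000 → 1, fb=0
13: 01101010110010000100000 → 0, fb=0
14: 11010101100100001000000 → 1, fb=0
15: 10101011001000010000000 → 1, fb=1
16: 01010110010000100000001 → 0, fb=1
17: 10101100100001000000011 → 1, fb=0
18: 01011001000010000000110 → 0, fb=0
19: 10110010000100000001100 → 1, fb=1
20: 01100100001000000011001 → 0, fb=1
21: 11001000010000000110011 → 1, fb=1
22: 10010000100000001100111 → 1, fb=1
23: 00100001000000011001111 → 0, fb=0
24: 01000010000000110011110 → 0, fb=0
25: 10000100000001100111100 → 1, fb=0
26: 00001000000011001111000 → 0, fb=0
27: 00010000000110011110000 → 0, fb=0
28: 00100000001100111100000 → 0, fb=0
29: 01000000011001111000000 → 0, fb=0
30: 10000000110011110000000 → 1, fb=1
31: 00000001100111100000001 → 0, fb=0
32: 00000011001111000000010 → 0, fb=0
33: 00000110011110000000100 → 0, fb=1
34: 00001100111100000001001 → 0, fb=1
35: 00011001111000000010011 → 0, fb=0
36: 00110011110000000100110 → 0, fb=0
37: 01100111100000001001100 → 0, fb=1
38: 11001111000000010011001 → 1, fb=0
39: 10011110000000100110010 → 1, fb=0
40: 00111100000001001100100 → 0, fb=1
41: 01111000000010011001001 → 0, fb=0
42: 11110000000100110010010 → 1, fb=1
43: 11100000001001100100101 → 1, fb=1
44: 11000000010011001001011 → 1, fb=1
45: 10000000100110010010111 → 1, fb=1
46: 00000001001100100101111 → 0, fb=0
47: 00000010011001001011110 → 0, fb=0
48: 00000100110010010111100 → 0, fb=1
49: 00001001100100101111001 → 0, fb=0
50: 00010011001001011110010 → 0, fb=0
51: 00100110010010111100100 → 0, fb=1
52: 01001100100101111001001 → 0, fb=1
53: 10011001001011110010011 → 1, fb=1
54: 00110010010111100100111 → 0, fb=0
55: 01100100101111001001110 → 0, fb=1
56: 11001001011110010011101 → 1, fb=1
57: 10010010111100100111011 → 1, fb=1
58: 00100101111001001110111 → 0, fb=1

10101100011010110101011001000010000000110011110000000100110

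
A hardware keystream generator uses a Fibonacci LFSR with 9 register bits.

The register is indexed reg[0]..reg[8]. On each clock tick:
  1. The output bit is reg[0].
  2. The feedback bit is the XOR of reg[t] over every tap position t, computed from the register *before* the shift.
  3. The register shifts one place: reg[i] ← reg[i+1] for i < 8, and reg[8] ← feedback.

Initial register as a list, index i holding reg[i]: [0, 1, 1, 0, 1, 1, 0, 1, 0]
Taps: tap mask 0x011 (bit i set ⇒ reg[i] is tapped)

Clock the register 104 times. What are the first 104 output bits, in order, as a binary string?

01101101010111000100110001000100000000100001000110000100111001010101100001101111010011011100100010100001

step | reg (before) | out | fb
   0 | 011011010 | 0 | 1
   1 | 110110101 | 1 | 0
   2 | 101101010 | 1 | 1
   3 | 011010101 | 0 | 1
   4 | 110101011 | 1 | 1
   5 | 101010111 | 1 | 0
   6 | 010101110 | 0 | 0
   7 | 101011100 | 1 | 0
   8 | 010111000 | 0 | 1
   9 | 101110001 | 1 | 0
  10 | 011100010 | 0 | 0
  11 | 111000100 | 1 | 1
  12 | 110001001 | 1 | 1
  13 | 100010011 | 1 | 0
  14 | 000100110 | 0 | 0
  15 | 001001100 | 0 | 0
  16 | 010011000 | 0 | 1
  17 | 100110001 | 1 | 0
  18 | 001100010 | 0 | 0
  19 | 011000100 | 0 | 0
  20 | 110001000 | 1 | 1
  21 | 100010001 | 1 | 0
  22 | 000100010 | 0 | 0
  23 | 001000100 | 0 | 0
  24 | 010001000 | 0 | 0
  25 | 100010000 | 1 | 0
  26 | 000100000 | 0 | 0
  27 | 001000000 | 0 | 0
  28 | 010000000 | 0 | 0
  29 | 100000000 | 1 | 1
  30 | 000000001 | 0 | 0
  31 | 000000010 | 0 | 0
  32 | 000000100 | 0 | 0
  33 | 000001000 | 0 | 0
  34 | 000010000 | 0 | 1
  35 | 000100001 | 0 | 0
  36 | 001000010 | 0 | 0
  37 | 010000100 | 0 | 0
  38 | 100001000 | 1 | 1
  39 | 000010001 | 0 | 1
  40 | 000100011 | 0 | 0
  41 | 001000110 | 0 | 0
  42 | 010001100 | 0 | 0
  43 | 100011000 | 1 | 0
  44 | 000110000 | 0 | 1
  45 | 001100001 | 0 | 0
  46 | 011000010 | 0 | 0
  47 | 110000100 | 1 | 1
  48 | 100001001 | 1 | 1
  49 | 000010011 | 0 | 1
  50 | 000100111 | 0 | 0
  51 | 001001110 | 0 | 0
  52 | 010011100 | 0 | 1
  53 | 100111001 | 1 | 0
  54 | 001110010 | 0 | 1
  55 | 011100101 | 0 | 0
  56 | 111001010 | 1 | 1
  57 | 110010101 | 1 | 0
  58 | 100101010 | 1 | 1
  59 | 001010101 | 0 | 1
  60 | 010101011 | 0 | 0
  61 | 101010110 | 1 | 0
  62 | 010101100 | 0 | 0
  63 | 101011000 | 1 | 0
  64 | 010110000 | 0 | 1
  65 | 101100001 | 1 | 1
  66 | 011000011 | 0 | 0
  67 | 110000110 | 1 | 1
  68 | 100001101 | 1 | 1
  69 | 000011011 | 0 | 1
  70 | 000110111 | 0 | 1
  71 | 001101111 | 0 | 0
  72 | 011011110 | 0 | 1
  73 | 110111101 | 1 | 0
  74 | 101111010 | 1 | 0
  75 | 011110100 | 0 | 1
  76 | 111101001 | 1 | 1
  77 | 111010011 | 1 | 0
  78 | 110100110 | 1 | 1
  79 | 101001101 | 1 | 1
  80 | 010011011 | 0 | 1
  81 | 100110111 | 1 | 0
  82 | 001101110 | 0 | 0
  83 | 011011100 | 0 | 1
  84 | 110111001 | 1 | 0
  85 | 101110010 | 1 | 0
  86 | 011100100 | 0 | 0
  87 | 111001000 | 1 | 1
  88 | 110010001 | 1 | 0
  89 | 100100010 | 1 | 1
  90 | 001000101 | 0 | 0
  91 | 010001010 | 0 | 0
  92 | 100010100 | 1 | 0
  93 | 000101000 | 0 | 0
  94 | 001010000 | 0 | 1
  95 | 010100001 | 0 | 0
  96 | 101000010 | 1 | 1
  97 | 010000101 | 0 | 0
  98 | 100001010 | 1 | 1
  99 | 000010101 | 0 | 1
 100 | 000101011 | 0 | 0
 101 | 001010110 | 0 | 1
 102 | 010101101 | 0 | 0
 103 | 101011010 | 1 | 0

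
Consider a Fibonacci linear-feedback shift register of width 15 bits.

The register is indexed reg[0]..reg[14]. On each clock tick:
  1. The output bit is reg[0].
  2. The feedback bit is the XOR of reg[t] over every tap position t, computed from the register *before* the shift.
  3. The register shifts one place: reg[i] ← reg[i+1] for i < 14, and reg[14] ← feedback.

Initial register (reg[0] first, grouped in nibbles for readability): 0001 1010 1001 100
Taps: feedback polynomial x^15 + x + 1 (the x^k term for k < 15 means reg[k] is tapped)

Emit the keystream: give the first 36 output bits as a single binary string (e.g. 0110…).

000110101001100001011111010100011100

tick  register→output (feedback)
  0  000110101001100→0 (0)
  1  001101010011000→0 (0)
  2  011010100110000→0 (1)
  3  110101001100001→1 (0)
  4  101010011000010→1 (1)
  5  010100110000101→0 (1)
  6  101001100001011→1 (1)
  7  010011000010111→0 (1)
  8  100110000101111→1 (1)
  9  001100001011111→0 (0)
 10  011000010111110→0 (1)
 11  110000101111101→1 (0)
 12  100001011111010→1 (1)
 13  000010111110101→0 (0)
 14  000101111101010→0 (0)
 15  001011111010100→0 (0)
 16  010111110101000→0 (1)
 17  101111101010001→1 (1)
 18  011111010100011→0 (1)
 19  111110101000111→1 (0)
 20  111101010001110→1 (0)
 21  111010100011100→1 (0)
 22  110101000111000→1 (0)
 23  101010001110000→1 (1)
 24  010100011100001→0 (1)
 25  101000111000011→1 (1)
 26  010001110000111→0 (1)
 27  100011100001111→1 (1)
 28  000111000011111→0 (0)
 29  001110000111110→0 (0)
 30  011100001111100→0 (1)
 31  111000011111001→1 (0)
 32  110000111110010→1 (0)
 33  100001111100100→1 (1)
 34  000011111001001→0 (0)
 35  000111110010010→0 (0)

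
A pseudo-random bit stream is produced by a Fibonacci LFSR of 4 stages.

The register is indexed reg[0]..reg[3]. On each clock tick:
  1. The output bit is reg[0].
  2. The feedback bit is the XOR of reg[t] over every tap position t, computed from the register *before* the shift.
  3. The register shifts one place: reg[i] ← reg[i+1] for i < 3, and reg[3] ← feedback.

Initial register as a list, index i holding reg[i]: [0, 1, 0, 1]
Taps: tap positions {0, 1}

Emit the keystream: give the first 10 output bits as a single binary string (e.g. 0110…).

0101111000

step | reg (before) | out | fb
   0 | 0101 | 0 | 1
   1 | 1011 | 1 | 1
   2 | 0111 | 0 | 1
   3 | 1111 | 1 | 0
   4 | 1110 | 1 | 0
   5 | 1100 | 1 | 0
   6 | 1000 | 1 | 1
   7 | 0001 | 0 | 0
   8 | 0010 | 0 | 0
   9 | 0100 | 0 | 1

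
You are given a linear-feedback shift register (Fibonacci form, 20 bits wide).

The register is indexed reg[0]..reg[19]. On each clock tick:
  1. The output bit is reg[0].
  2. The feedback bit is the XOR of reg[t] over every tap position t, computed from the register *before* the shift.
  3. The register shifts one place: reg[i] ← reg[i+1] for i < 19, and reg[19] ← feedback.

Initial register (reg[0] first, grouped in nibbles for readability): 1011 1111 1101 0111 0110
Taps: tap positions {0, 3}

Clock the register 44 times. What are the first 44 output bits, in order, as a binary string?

10111111110101110110010000010110110001000100

k : reg_k → out_k, fb_k
0: 10111111110101110110 → 1, fb=0
1: 01111111101011101100 → 0, fb=1
2: 11111111010111011001 → 1, fb=0
3: 11111110101110110010 → 1, fb=0
4: 11111101011101100100 → 1, fb=0
5: 11111010111011001000 → 1, fb=0
6: 11110101110110010000 → 1, fb=0
7: 11101011101100100000 → 1, fb=1
8: 11010111011001000001 → 1, fb=0
9: 10101110110010000010 → 1, fb=1
10: 01011101100100000101 → 0, fb=1
11: 10111011001000001011 → 1, fb=0
12: 01110110010000010110 → 0, fb=1
13: 11101100100000101101 → 1, fb=1
14: 11011001000001011011 → 1, fb=0
15: 10110010000010110110 → 1, fb=0
16: 01100100000101101100 → 0, fb=0
17: 11001000001011011000 → 1, fb=1
18: 10010000010110110001 → 1, fb=0
19: 00100000101101100010 → 0, fb=0
20: 01000001011011000100 → 0, fb=0
21: 10000010110110001000 → 1, fb=1
22: 00000101101100010001 → 0, fb=0
23: 00001011011000100010 → 0, fb=0
24: 00010110110001000100 → 0, fb=1
25: 00101101100010001001 → 0, fb=0
26: 01011011000100010010 → 0, fb=1
27: 10110110001000100101 → 1, fb=0
28: 01101100010001001010 → 0, fb=0
29: 11011000100010010100 → 1, fb=0
30: 10110001000100101000 → 1, fb=0
31: 01100010001001010000 → 0, fb=0
32: 11000100010010100000 → 1, fb=1
33: 10001000100101000001 → 1, fb=1
34: 00010001001010000011 → 0, fb=1
35: 00100010010100000111 → 0, fb=0
36: 01000100101000001110 → 0, fb=0
37: 10001001010000011100 → 1, fb=1
38: 00010010100000111001 → 0, fb=1
39: 00100101000001110011 → 0, fb=0
40: 01001010000011100110 → 0, fb=0
41: 10010100000111001100 → 1, fb=0
42: 00101000001110011000 → 0, fb=0
43: 01010000011100110000 → 0, fb=1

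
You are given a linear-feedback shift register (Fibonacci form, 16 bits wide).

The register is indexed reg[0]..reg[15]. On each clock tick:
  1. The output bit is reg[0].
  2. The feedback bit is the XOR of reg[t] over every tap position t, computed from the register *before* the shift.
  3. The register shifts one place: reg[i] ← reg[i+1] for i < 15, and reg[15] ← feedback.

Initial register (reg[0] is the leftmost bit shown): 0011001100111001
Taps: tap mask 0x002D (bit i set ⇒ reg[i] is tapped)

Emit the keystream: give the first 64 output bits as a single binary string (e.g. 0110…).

0011001100111001000000010011010100101010111011011000101110000110

tick  register→output (feedback)
  0  0011001100111001→0 (0)
  1  0110011001110010→0 (0)
  2  1100110011100100→1 (0)
  3  1001100111001000→1 (0)
  4  0011001110010000→0 (0)
  5  0110011100100000→0 (0)
  6  1100111001000000→1 (0)
  7  1001110010000000→1 (1)
  8  0011100100000001→0 (0)
  9  0111001000000010→0 (0)
 10  1110010000000100→1 (1)
 11  1100100000001001→1 (1)
 12  1001000000010011→1 (0)
 13  0010000000100110→0 (1)
 14  0100000001001101→0 (0)
 15  1000000010011010→1 (1)
 16  0000000100110101→0 (0)
 17  0000001001101010→0 (0)
 18  0000010011010100→0 (1)
 19  0000100110101001→0 (0)
 20  0001001101010010→0 (1)
 21  0010011010100101→0 (0)
 22  0100110101001010→0 (1)
 23  1001101010010101→1 (0)
 24  0011010100101010→0 (1)
 25  0110101001010101→0 (1)
 26  1101010010101011→1 (1)
 27  1010100101010111→1 (0)
 28  0101001010101110→0 (1)
 29  1010010101011101→1 (1)
 30  0100101010111011→0 (0)
 31  1001010101110110→1 (1)
 32  0010101011101101→0 (1)
 33  0101010111011011→0 (0)
 34  1010101110110110→1 (0)
 35  0101011101101100→0 (0)
 36  1010111011011000→1 (1)
 37  0101110110110001→0 (0)
 38  1011101101100010→1 (1)
 39  0111011011000101→0 (1)
 40  1110110110001011→1 (1)
 41  1101101100010111→1 (0)
 42  1011011000101110→1 (0)
 43  0110110001011100→0 (0)
 44  1101100010111000→1 (0)
 45  1011000101110000→1 (1)
 46  0110001011100001→0 (1)
 47  1100010111000011→1 (0)
 48  1000101110000110→1 (1)
 49  0001011100001101→0 (0)
 50  0010111000011010→0 (0)
 51  0101110000110100→0 (0)
 52  1011100001101000→1 (1)
 53  0111000011010001→0 (0)
 54  1110000110100010→1 (0)
 55  1100001101000100→1 (1)
 56  1000011010001001→1 (0)
 57  0000110100010010→0 (1)
 58  0001101000100101→0 (1)
 59  0011010001001011→0 (1)
 60  0110100010010111→0 (1)
 61  1101000100101111→1 (0)
 62  1010001001011110→1 (0)
 63  0100010010111100→0 (1)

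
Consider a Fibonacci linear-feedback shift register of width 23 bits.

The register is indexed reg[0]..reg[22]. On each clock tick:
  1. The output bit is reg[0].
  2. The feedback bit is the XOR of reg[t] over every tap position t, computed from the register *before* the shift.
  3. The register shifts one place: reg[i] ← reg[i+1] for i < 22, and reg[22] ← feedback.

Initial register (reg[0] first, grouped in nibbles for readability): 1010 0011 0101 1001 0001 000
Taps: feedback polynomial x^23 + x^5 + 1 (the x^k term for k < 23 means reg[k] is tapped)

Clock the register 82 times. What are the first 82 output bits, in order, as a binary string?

1010001101011001000100011001000011110110010001110001110001111101010010010010011110

k : reg_k → out_k, fb_k
0: 10100011010110010001000 → 1, fb=1
1: 01000110101100100010001 → 0, fb=1
2: 10001101011001000100011 → 1, fb=0
3: 00011010110010001000110 → 0, fb=0
4: 00110101100100010001100 → 0, fb=1
5: 01101011001000100011001 → 0, fb=0
6: 11010110010001000110010 → 1, fb=0
7: 10101100100010001100100 → 1, fb=0
8: 01011001000100011001000 → 0, fb=0
9: 10110010001000110010000 → 1, fb=1
10: 01100100010001100100001 → 0, fb=1
11: 11001000100011001000011 → 1, fb=1
12: 10010001000110010000111 → 1, fb=1
13: 00100010001100100001111 → 0, fb=0
14: 01000100011001000011110 → 0, fb=1
15: 10001000110010000111101 → 1, fb=1
16: 00010001100100001111011 → 0, fb=0
17: 00100011001000011110110 → 0, fb=0
18: 01000110010000111101100 → 0, fb=1
19: 10001100100001111011001 → 1, fb=0
20: 00011001000011110110010 → 0, fb=0
21: 00110010000111101100100 → 0, fb=0
22: 01100100001111011001000 → 0, fb=1
23: 11001000011110110010001 → 1, fb=1
24: 10010000111101100100011 → 1, fb=1
25: 00100001111011001000111 → 0, fb=0
26: 01000011110110010001110 → 0, fb=0
27: 10000111101100100011100 → 1, fb=0
28: 00001111011001000111000 → 0, fb=1
29: 00011110110010001110001 → 0, fb=1
30: 00111101100100011100011 → 0, fb=1
31: 01111011001000111000111 → 0, fb=0
32: 11110110010001110001110 → 1, fb=0
33: 11101100100011100011100 → 1, fb=0
34: 11011001000111000111000 → 1, fb=1
35: 10110010001110001110001 → 1, fb=1
36: 01100100011100011100011 → 0, fb=1
37: 11001000111000111000111 → 1, fb=1
38: 10010001110001110001111 → 1, fb=1
39: 00100011100011100011111 → 0, fb=0
40: 01000111000111000111110 → 0, fb=1
41: 10001110001110001111101 → 1, fb=0
42: 00011100011100011111010 → 0, fb=1
43: 00111000111000111110101 → 0, fb=0
44: 01110001110001111101010 → 0, fb=0
45: 11100011100011111010100 → 1, fb=1
46: 11000111000111110101001 → 1, fb=0
47: 10001110001111101010010 → 1, fb=0
48: 00011100011111010100100 → 0, fb=1
49: 00111000111110101001001 → 0, fb=0
50: 01110001111101010010010 → 0, fb=0
51: 11100011111010100100100 → 1, fb=1
52: 11000111110101001001001 → 1, fb=0
53: 10001111101010010010010 → 1, fb=0
54: 00011111010100100100100 → 0, fb=1
55: 00111110101001001001001 → 0, fb=1
56: 01111101010010010010011 → 0, fb=1
57: 11111010100100100100111 → 1, fb=1
58: 11110101001001001001111 → 1, fb=0
59: 11101010010010010011110 → 1, fb=1
60: 11010100100100100111101 → 1, fb=0
61: 10101001001001001111010 → 1, fb=1
62: 01010010010010011110101 → 0, fb=0
63: 10100100100100111101010 → 1, fb=0
64: 01001001001001111010100 → 0, fb=0
65: 10010010010011110101000 → 1, fb=1
66: 00100100100111101010001 → 0, fb=1
67: 01001001001111010100011 → 0, fb=0
68: 10010010011110101000110 → 1, fb=1
69: 00100100111101010001101 → 0, fb=1
70: 01001001111010100011011 → 0, fb=0
71: 10010011110101000110110 → 1, fb=1
72: 00100111101010001101101 → 0, fb=1
73: 01001111010100011011011 → 0, fb=1
74: 10011110101000110110111 → 1, fb=0
75: 00111101010001101101110 → 0, fb=1
76: 01111010100011011011101 → 0, fb=0
77: 11110101000110110111010 → 1, fb=0
78: 11101010001101101110100 → 1, fb=1
79: 11010100011011011101001 → 1, fb=0
80: 10101000110110111010010 → 1, fb=1
81: 01010001101101110100101 → 0, fb=0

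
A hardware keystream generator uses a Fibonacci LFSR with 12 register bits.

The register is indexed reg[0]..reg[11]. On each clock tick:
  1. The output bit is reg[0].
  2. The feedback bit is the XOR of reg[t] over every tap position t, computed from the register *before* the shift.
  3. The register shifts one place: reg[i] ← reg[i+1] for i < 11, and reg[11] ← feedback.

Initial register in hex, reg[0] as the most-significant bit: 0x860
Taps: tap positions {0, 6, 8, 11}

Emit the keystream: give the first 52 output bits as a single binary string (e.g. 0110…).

tick  register→output (feedback)
  0  100001100000→1 (0)
  1  000011000000→0 (0)
  2  000110000000→0 (0)
  3  001100000000→0 (0)
  4  011000000000→0 (0)
  5  110000000000→1 (1)
  6  100000000001→1 (0)
  7  000000000010→0 (0)
  8  000000000100→0 (0)
  9  000000001000→0 (1)
 10  000000010001→0 (1)
 11  000000100011→0 (0)
 12  000001000110→0 (0)
 13  000010001100→0 (1)
 14  000100011001→0 (0)
 15  001000110010→0 (1)
 16  010001100101→0 (0)
 17  100011001010→1 (0)
 18  000110010100→0 (0)
 19  001100101000→0 (0)
 20  011001010000→0 (0)
 21  110010100000→1 (0)
 22  100101000000→1 (1)
 23  001010000001→0 (1)
 24  010100000011→0 (1)
 25  101000000111→1 (0)
 26  010000001110→0 (1)
 27  100000011101→1 (1)
 28  000000111011→0 (1)
 29  000001110111→0 (0)
 30  000011101110→0 (0)
 31  000111011100→0 (1)
 32  001110111001→0 (1)
 33  011101110011→0 (0)
 34  111011100110→1 (0)
 35  110111001100→1 (0)
 36  101110011000→1 (0)
 37  011100110000→0 (1)
 38  111001100001→1 (1)
 39  110011000011→1 (0)
 40  100110000110→1 (1)
 41  001100001101→0 (0)
 42  011000011010→0 (1)
 43  110000110101→1 (1)
 44  100001101011→1 (0)
 45  000011010110→0 (0)
 46  000110101100→0 (0)
 47  001101011000→0 (1)
 48  011010110001→0 (0)
 49  110101100010→1 (0)
 50  101011000100→1 (1)
 51  010110001001→0 (0)

1000011000000000010001100101000000111011100110000110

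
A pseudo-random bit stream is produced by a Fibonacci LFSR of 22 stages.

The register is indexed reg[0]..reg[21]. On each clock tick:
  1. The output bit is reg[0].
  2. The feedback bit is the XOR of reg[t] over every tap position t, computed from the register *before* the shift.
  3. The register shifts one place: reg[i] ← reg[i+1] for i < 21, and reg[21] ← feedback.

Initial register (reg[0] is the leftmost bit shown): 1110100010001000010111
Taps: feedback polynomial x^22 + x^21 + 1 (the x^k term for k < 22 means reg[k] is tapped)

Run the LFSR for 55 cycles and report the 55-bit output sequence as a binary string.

k : reg_k → out_k, fb_k
0: 1110100010001000010111 → 1, fb=0
1: 1101000100010000101110 → 1, fb=1
2: 1010001000100001011101 → 1, fb=0
3: 0100010001000010111010 → 0, fb=0
4: 1000100010000101110100 → 1, fb=1
5: 0001000100001011101001 → 0, fb=1
6: 0010001000010111010011 → 0, fb=1
7: 0100010000101110100111 → 0, fb=1
8: 1000100001011101001111 → 1, fb=0
9: 0001000010111010011110 → 0, fb=0
10: 0010000101110100111100 → 0, fb=0
11: 0100001011101001111000 → 0, fb=0
12: 1000010111010011110000 → 1, fb=1
13: 0000101110100111100001 → 0, fb=1
14: 0001011101001111000011 → 0, fb=1
15: 0010111010011110000111 → 0, fb=1
16: 0101110100111100001111 → 0, fb=1
17: 1011101001111000011111 → 1, fb=0
18: 0111010011110000111110 → 0, fb=0
19: 1110100111100001111100 → 1, fb=1
20: 1101001111000011111001 → 1, fb=0
21: 1010011110000111110010 → 1, fb=1
22: 0100111100001111100101 → 0, fb=1
23: 1001111000011111001011 → 1, fb=0
24: 0011110000111110010110 → 0, fb=0
25: 0111100001111100101100 → 0, fb=0
26: 1111000011111001011000 → 1, fb=1
27: 1110000111110010110001 → 1, fb=0
28: 1100001111100101100010 → 1, fb=1
29: 1000011111001011000101 → 1, fb=0
30: 0000111110010110001010 → 0, fb=0
31: 0001111100101100010100 → 0, fb=0
32: 0011111001011000101000 → 0, fb=0
33: 0111110010110001010000 → 0, fb=0
34: 1111100101100010100000 → 1, fb=1
35: 1111001011000101000001 → 1, fb=0
36: 1110010110001010000010 → 1, fb=1
37: 1100101100010100000101 → 1, fb=0
38: 1001011000101000001010 → 1, fb=1
39: 0010110001010000010101 → 0, fb=1
40: 0101100010100000101011 → 0, fb=1
41: 1011000101000001010111 → 1, fb=0
42: 0110001010000010101110 → 0, fb=0
43: 1100010100000101011100 → 1, fb=1
44: 1000101000001010111001 → 1, fb=0
45: 0001010000010101110010 → 0, fb=0
46: 0010100000101011100100 → 0, fb=0
47: 0101000001010111001000 → 0, fb=0
48: 1010000010101110010000 → 1, fb=1
49: 0100000101011100100001 → 0, fb=1
50: 1000001010111001000011 → 1, fb=0
51: 0000010101110010000110 → 0, fb=0
52: 0000101011100100001100 → 0, fb=0
53: 0001010111001000011000 → 0, fb=0
54: 0010101110010000110000 → 0, fb=0

1110100010001000010111010011110000111110010110001010000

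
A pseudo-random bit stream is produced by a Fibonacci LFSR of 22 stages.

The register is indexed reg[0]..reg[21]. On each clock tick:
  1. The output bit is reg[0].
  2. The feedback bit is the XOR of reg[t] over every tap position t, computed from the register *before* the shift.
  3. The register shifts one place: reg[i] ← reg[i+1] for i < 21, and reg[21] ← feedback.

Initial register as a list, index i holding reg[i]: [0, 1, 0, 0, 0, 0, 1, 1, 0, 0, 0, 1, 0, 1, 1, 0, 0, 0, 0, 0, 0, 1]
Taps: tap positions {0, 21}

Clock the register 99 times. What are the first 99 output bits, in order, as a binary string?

010000110001011000000110000010000110111111101111110000010010101011010101111110001100110110011010101

step | reg (before) | out | fb
   0 | 0100001100010110000001 | 0 | 1
   1 | 1000011000101100000011 | 1 | 0
   2 | 0000110001011000000110 | 0 | 0
   3 | 0001100010110000001100 | 0 | 0
   4 | 0011000101100000011000 | 0 | 0
   5 | 0110001011000000110000 | 0 | 0
   6 | 1100010110000001100000 | 1 | 1
   7 | 1000101100000011000001 | 1 | 0
   8 | 0001011000000110000010 | 0 | 0
   9 | 0010110000001100000100 | 0 | 0
  10 | 0101100000011000001000 | 0 | 0
  11 | 1011000000110000010000 | 1 | 1
  12 | 0110000001100000100001 | 0 | 1
  13 | 1100000011000001000011 | 1 | 0
  14 | 1000000110000010000110 | 1 | 1
  15 | 0000001100000100001101 | 0 | 1
  16 | 0000011000001000011011 | 0 | 1
  17 | 0000110000010000110111 | 0 | 1
  18 | 0001100000100001101111 | 0 | 1
  19 | 0011000001000011011111 | 0 | 1
  20 | 0110000010000110111111 | 0 | 1
  21 | 1100000100001101111111 | 1 | 0
  22 | 1000001000011011111110 | 1 | 1
  23 | 0000010000110111111101 | 0 | 1
  24 | 0000100001101111111011 | 0 | 1
  25 | 0001000011011111110111 | 0 | 1
  26 | 0010000110111111101111 | 0 | 1
  27 | 0100001101111111011111 | 0 | 1
  28 | 1000011011111110111111 | 1 | 0
  29 | 0000110111111101111110 | 0 | 0
  30 | 0001101111111011111100 | 0 | 0
  31 | 0011011111110111111000 | 0 | 0
  32 | 0110111111101111110000 | 0 | 0
  33 | 1101111111011111100000 | 1 | 1
  34 | 1011111110111111000001 | 1 | 0
  35 | 0111111101111110000010 | 0 | 0
  36 | 1111111011111100000100 | 1 | 1
  37 | 1111110111111000001001 | 1 | 0
  38 | 1111101111110000010010 | 1 | 1
  39 | 1111011111100000100101 | 1 | 0
  40 | 1110111111000001001010 | 1 | 1
  41 | 1101111110000010010101 | 1 | 0
  42 | 1011111100000100101010 | 1 | 1
  43 | 0111111000001001010101 | 0 | 1
  44 | 1111110000010010101011 | 1 | 0
  45 | 1111100000100101010110 | 1 | 1
  46 | 1111000001001010101101 | 1 | 0
  47 | 1110000010010101011010 | 1 | 1
  48 | 1100000100101010110101 | 1 | 0
  49 | 1000001001010101101010 | 1 | 1
  50 | 0000010010101011010101 | 0 | 1
  51 | 0000100101010110101011 | 0 | 1
  52 | 0001001010101101010111 | 0 | 1
  53 | 0010010101011010101111 | 0 | 1
  54 | 0100101010110101011111 | 0 | 1
  55 | 1001010101101010111111 | 1 | 0
  56 | 0010101011010101111110 | 0 | 0
  57 | 0101010110101011111100 | 0 | 0
  58 | 1010101101010111111000 | 1 | 1
  59 | 0101011010101111110001 | 0 | 1
  60 | 1010110101011111100011 | 1 | 0
  61 | 0101101010111111000110 | 0 | 0
  62 | 1011010101111110001100 | 1 | 1
  63 | 0110101011111100011001 | 0 | 1
  64 | 1101010111111000110011 | 1 | 0
  65 | 1010101111110001100110 | 1 | 1
  66 | 0101011111100011001101 | 0 | 1
  67 | 1010111111000110011011 | 1 | 0
  68 | 0101111110001100110110 | 0 | 0
  69 | 1011111100011001101100 | 1 | 1
  70 | 0111111000110011011001 | 0 | 1
  71 | 1111110001100110110011 | 1 | 0
  72 | 1111100011001101100110 | 1 | 1
  73 | 1111000110011011001101 | 1 | 0
  74 | 1110001100110110011010 | 1 | 1
  75 | 1100011001101100110101 | 1 | 0
  76 | 1000110011011001101010 | 1 | 1
  77 | 0001100110110011010101 | 0 | 1
  78 | 0011001101100110101011 | 0 | 1
  79 | 0110011011001101010111 | 0 | 1
  80 | 1100110110011010101111 | 1 | 0
  81 | 1001101100110101011110 | 1 | 1
  82 | 0011011001101010111101 | 0 | 1
  83 | 0110110011010101111011 | 0 | 1
  84 | 1101100110101011110111 | 1 | 0
  85 | 1011001101010111101110 | 1 | 1
  86 | 0110011010101111011101 | 0 | 1
  87 | 1100110101011110111011 | 1 | 0
  88 | 1001101010111101110110 | 1 | 1
  89 | 0011010101111011101101 | 0 | 1
  90 | 0110101011110111011011 | 0 | 1
  91 | 1101010111101110110111 | 1 | 0
  92 | 1010101111011101101110 | 1 | 1
  93 | 0101011110111011011101 | 0 | 1
  94 | 1010111101110110111011 | 1 | 0
  95 | 0101111011101101110110 | 0 | 0
  96 | 1011110111011011101100 | 1 | 1
  97 | 0111101110110111011001 | 0 | 1
  98 | 1111011101101110110011 | 1 | 0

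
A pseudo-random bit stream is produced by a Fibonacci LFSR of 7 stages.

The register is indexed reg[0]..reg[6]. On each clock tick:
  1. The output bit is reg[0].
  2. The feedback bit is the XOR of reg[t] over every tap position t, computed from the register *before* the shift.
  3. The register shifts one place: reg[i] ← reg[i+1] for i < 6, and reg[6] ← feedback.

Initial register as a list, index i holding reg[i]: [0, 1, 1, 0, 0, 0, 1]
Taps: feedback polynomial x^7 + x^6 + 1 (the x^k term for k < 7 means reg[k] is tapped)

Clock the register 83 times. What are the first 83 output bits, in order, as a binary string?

tick  register→output (feedback)
  0  0110001→0 (1)
  1  1100011→1 (0)
  2  1000110→1 (1)
  3  0001101→0 (1)
  4  0011011→0 (1)
  5  0110111→0 (1)
  6  1101111→1 (0)
  7  1011110→1 (1)
  8  0111101→0 (1)
  9  1111011→1 (0)
 10  1110110→1 (1)
 11  1101101→1 (0)
 12  1011010→1 (1)
 13  0110101→0 (1)
 14  1101011→1 (0)
 15  1010110→1 (1)
 16  0101101→0 (1)
 17  1011011→1 (0)
 18  0110110→0 (0)
 19  1101100→1 (1)
 20  1011001→1 (0)
 21  0110010→0 (0)
 22  1100100→1 (1)
 23  1001001→1 (0)
 24  0010010→0 (0)
 25  0100100→0 (0)
 26  1001000→1 (1)
 27  0010001→0 (1)
 28  0100011→0 (1)
 29  1000111→1 (0)
 30  0001110→0 (0)
 31  0011100→0 (0)
 32  0111000→0 (0)
 33  1110000→1 (1)
 34  1100001→1 (0)
 35  1000010→1 (1)
 36  0000101→0 (1)
 37  0001011→0 (1)
 38  0010111→0 (1)
 39  0101111→0 (1)
 40  1011111→1 (0)
 41  0111110→0 (0)
 42  1111100→1 (1)
 43  1111001→1 (0)
 44  1110010→1 (1)
 45  1100101→1 (0)
 46  1001010→1 (1)
 47  0010101→0 (1)
 48  0101011→0 (1)
 49  1010111→1 (0)
 50  0101110→0 (0)
 51  1011100→1 (1)
 52  0111001→0 (1)
 53  1110011→1 (0)
 54  1100110→1 (1)
 55  1001101→1 (0)
 56  0011010→0 (0)
 57  0110100→0 (0)
 58  1101000→1 (1)
 59  1010001→1 (0)
 60  0100010→0 (0)
 61  1000100→1 (1)
 62  0001001→0 (1)
 63  0010011→0 (1)
 64  0100111→0 (1)
 65  1001111→1 (0)
 66  0011110→0 (0)
 67  0111100→0 (0)
 68  1111000→1 (1)
 69  1110001→1 (0)
 70  1100010→1 (1)
 71  1000101→1 (0)
 72  0001010→0 (0)
 73  0010100→0 (0)
 74  0101000→0 (0)
 75  1010000→1 (1)
 76  0100001→0 (1)
 77  1000011→1 (0)
 78  0000110→0 (0)
 79  0001100→0 (0)
 80  0011000→0 (0)
 81  0110000→0 (0)
 82  1100000→1 (1)

01100011011110110101101100100100011100001011111001010111001101000100111100010100001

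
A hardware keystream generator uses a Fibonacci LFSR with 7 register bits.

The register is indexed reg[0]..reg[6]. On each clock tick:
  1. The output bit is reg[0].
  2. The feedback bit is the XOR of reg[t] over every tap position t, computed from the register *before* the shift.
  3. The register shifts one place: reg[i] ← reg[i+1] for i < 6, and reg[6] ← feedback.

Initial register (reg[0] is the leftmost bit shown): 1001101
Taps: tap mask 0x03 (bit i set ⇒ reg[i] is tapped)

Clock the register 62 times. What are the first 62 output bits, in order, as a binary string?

k : reg_k → out_k, fb_k
0: 1001101 → 1, fb=1
1: 0011011 → 0, fb=0
2: 0110110 → 0, fb=1
3: 1101101 → 1, fb=0
4: 1011010 → 1, fb=1
5: 0110101 → 0, fb=1
6: 1101011 → 1, fb=0
7: 1010110 → 1, fb=1
8: 0101101 → 0, fb=1
9: 1011011 → 1, fb=1
10: 0110111 → 0, fb=1
11: 1101111 → 1, fb=0
12: 1011110 → 1, fb=1
13: 0111101 → 0, fb=1
14: 1111011 → 1, fb=0
15: 1110110 → 1, fb=0
16: 1101100 → 1, fb=0
17: 1011000 → 1, fb=1
18: 0110001 → 0, fb=1
19: 1100011 → 1, fb=0
20: 1000110 → 1, fb=1
21: 0001101 → 0, fb=0
22: 0011010 → 0, fb=0
23: 0110100 → 0, fb=1
24: 1101001 → 1, fb=0
25: 1010010 → 1, fb=1
26: 0100101 → 0, fb=1
27: 1001011 → 1, fb=1
28: 0010111 → 0, fb=0
29: 0101110 → 0, fb=1
30: 1011101 → 1, fb=1
31: 0111011 → 0, fb=1
32: 1110111 → 1, fb=0
33: 1101110 → 1, fb=0
34: 1011100 → 1, fb=1
35: 0111001 → 0, fb=1
36: 1110011 → 1, fb=0
37: 1100110 → 1, fb=0
38: 1001100 → 1, fb=1
39: 0011001 → 0, fb=0
40: 0110010 → 0, fb=1
41: 1100101 → 1, fb=0
42: 1001010 → 1, fb=1
43: 0010101 → 0, fb=0
44: 0101010 → 0, fb=1
45: 1010101 → 1, fb=1
46: 0101011 → 0, fb=1
47: 1010111 → 1, fb=1
48: 0101111 → 0, fb=1
49: 1011111 → 1, fb=1
50: 0111111 → 0, fb=1
51: 1111111 → 1, fb=0
52: 1111110 → 1, fb=0
53: 1111100 → 1, fb=0
54: 1111000 → 1, fb=0
55: 1110000 → 1, fb=0
56: 1100000 → 1, fb=0
57: 1000000 → 1, fb=1
58: 0000001 → 0, fb=0
59: 0000010 → 0, fb=0
60: 0000100 → 0, fb=0
61: 0001000 → 0, fb=0

10011011010110111101100011010010111011100110010101011111110000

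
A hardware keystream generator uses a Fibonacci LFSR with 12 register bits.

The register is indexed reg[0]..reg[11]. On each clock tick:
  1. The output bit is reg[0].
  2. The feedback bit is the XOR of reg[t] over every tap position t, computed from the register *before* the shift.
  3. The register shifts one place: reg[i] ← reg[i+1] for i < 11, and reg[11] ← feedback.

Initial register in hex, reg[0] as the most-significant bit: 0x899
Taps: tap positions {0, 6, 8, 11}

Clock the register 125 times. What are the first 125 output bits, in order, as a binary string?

step | reg (before) | out | fb
   0 | 100010011001 | 1 | 1
   1 | 000100110011 | 0 | 0
   2 | 001001100110 | 0 | 1
   3 | 010011001101 | 0 | 0
   4 | 100110011010 | 1 | 0
   5 | 001100110100 | 0 | 1
   6 | 011001101001 | 0 | 1
   7 | 110011010011 | 1 | 0
   8 | 100110100110 | 1 | 0
   9 | 001101001100 | 0 | 1
  10 | 011010011001 | 0 | 0
  11 | 110100110010 | 1 | 0
  12 | 101001100100 | 1 | 0
  13 | 010011001000 | 0 | 1
  14 | 100110010001 | 1 | 0
  15 | 001100100010 | 0 | 1
  16 | 011001000101 | 0 | 1
  17 | 110010001011 | 1 | 1
  18 | 100100010111 | 1 | 0
  19 | 001000101110 | 0 | 0
  20 | 010001011100 | 0 | 1
  21 | 100010111001 | 1 | 0
  22 | 000101110010 | 0 | 1
  23 | 001011100101 | 0 | 0
  24 | 010111001010 | 0 | 1
  25 | 101110010101 | 1 | 0
  26 | 011100101010 | 0 | 0
  27 | 111001010100 | 1 | 1
  28 | 110010101001 | 1 | 0
  29 | 100101010010 | 1 | 1
  30 | 001010100101 | 0 | 0
  31 | 010101001010 | 0 | 1
  32 | 101010010101 | 1 | 0
  33 | 010100101010 | 0 | 0
  34 | 101001010100 | 1 | 1
  35 | 010010101001 | 0 | 1
  36 | 100101010011 | 1 | 0
  37 | 001010100110 | 0 | 1
  38 | 010101001101 | 0 | 0
  39 | 101010011010 | 1 | 0
  40 | 010100110100 | 0 | 1
  41 | 101001101001 | 1 | 0
  42 | 010011010010 | 0 | 0
  43 | 100110100100 | 1 | 0
  44 | 001101001000 | 0 | 1
  45 | 011010010001 | 0 | 1
  46 | 110100100011 | 1 | 1
  47 | 101001000111 | 1 | 0
  48 | 010010001110 | 0 | 1
  49 | 100100011101 | 1 | 1
  50 | 001000111011 | 0 | 1
  51 | 010001110111 | 0 | 0
  52 | 100011101110 | 1 | 1
  53 | 000111011101 | 0 | 0
  54 | 001110111010 | 0 | 0
  55 | 011101110100 | 0 | 1
  56 | 111011101001 | 1 | 0
  57 | 110111010010 | 1 | 1
  58 | 101110100101 | 1 | 1
  59 | 011101001011 | 0 | 0
  60 | 111010010110 | 1 | 1
  61 | 110100101101 | 1 | 0
  62 | 101001011010 | 1 | 0
  63 | 010010110100 | 0 | 1
  64 | 100101101001 | 1 | 0
  65 | 001011010010 | 0 | 0
  66 | 010110100100 | 0 | 1
  67 | 101101001001 | 1 | 1
  68 | 011010010011 | 0 | 1
  69 | 110100100111 | 1 | 1
  70 | 101001001111 | 1 | 1
  71 | 010010011111 | 0 | 0
  72 | 100100111110 | 1 | 1
  73 | 001001111101 | 0 | 1
  74 | 010011111011 | 0 | 1
  75 | 100111110111 | 1 | 1
  76 | 001111101111 | 0 | 1
  77 | 011111011111 | 0 | 0
  78 | 111110111110 | 1 | 1
  79 | 111101111101 | 1 | 0
  80 | 111011111010 | 1 | 1
  81 | 110111110101 | 1 | 1
  82 | 101111101011 | 1 | 0
  83 | 011111010110 | 0 | 0
  84 | 111110101100 | 1 | 1
  85 | 111101011001 | 1 | 1
  86 | 111010110011 | 1 | 1
  87 | 110101100111 | 1 | 1
  88 | 101011001111 | 1 | 1
  89 | 010110011111 | 0 | 0
  90 | 101100111110 | 1 | 1
  91 | 011001111101 | 0 | 1
  92 | 110011111011 | 1 | 0
  93 | 100111110110 | 1 | 0
  94 | 001111101100 | 0 | 0
  95 | 011111011000 | 0 | 1
  96 | 111110110001 | 1 | 1
  97 | 111101100011 | 1 | 1
  98 | 111011000111 | 1 | 0
  99 | 110110001110 | 1 | 0
 100 | 101100011100 | 1 | 0
 101 | 011000111000 | 0 | 0
 102 | 110001110000 | 1 | 0
 103 | 100011100000 | 1 | 0
 104 | 000111000000 | 0 | 0
 105 | 001110000000 | 0 | 0
 106 | 011100000000 | 0 | 0
 107 | 111000000000 | 1 | 1
 108 | 110000000001 | 1 | 0
 109 | 100000000010 | 1 | 1
 110 | 000000000101 | 0 | 1
 111 | 000000001011 | 0 | 0
 112 | 000000010110 | 0 | 0
 113 | 000000101100 | 0 | 0
 114 | 000001011000 | 0 | 1
 115 | 000010110001 | 0 | 0
 116 | 000101100010 | 0 | 1
 117 | 001011000101 | 0 | 1
 118 | 010110001011 | 0 | 0
 119 | 101100010110 | 1 | 1
 120 | 011000101101 | 0 | 1
 121 | 110001011011 | 1 | 1
 122 | 100010110111 | 1 | 1
 123 | 000101101111 | 0 | 1
 124 | 001011011111 | 0 | 0

10001001100110100110010001011100101010010101001101001000111011101001011010010011111011111010110011111011000111000000000101100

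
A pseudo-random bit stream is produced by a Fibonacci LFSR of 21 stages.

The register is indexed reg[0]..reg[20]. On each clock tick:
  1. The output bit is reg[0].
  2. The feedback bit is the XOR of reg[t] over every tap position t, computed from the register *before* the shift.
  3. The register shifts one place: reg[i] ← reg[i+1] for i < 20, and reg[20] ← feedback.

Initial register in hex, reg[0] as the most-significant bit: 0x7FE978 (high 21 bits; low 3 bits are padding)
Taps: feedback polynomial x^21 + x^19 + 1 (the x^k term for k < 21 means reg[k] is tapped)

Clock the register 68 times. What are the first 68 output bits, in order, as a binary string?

01111111111010010111110011001100010111001101001011010111001011011110

tick  register→output (feedback)
  0  011111111110100101111→0 (1)
  1  111111111101001011111→1 (0)
  2  111111111010010111110→1 (0)
  3  111111110100101111100→1 (1)
  4  111111101001011111001→1 (1)
  5  111111010010111110011→1 (0)
  6  111110100101111100110→1 (0)
  7  111101001011111001100→1 (1)
  8  111010010111110011001→1 (1)
  9  110100101111100110011→1 (0)
 10  101001011111001100110→1 (0)
 11  010010111110011001100→0 (0)
 12  100101111100110011000→1 (1)
 13  001011111001100110001→0 (0)
 14  010111110011001100010→0 (1)
 15  101111100110011000101→1 (1)
 16  011111001100110001011→0 (1)
 17  111110011001100010111→1 (0)
 18  111100110011000101110→1 (0)
 19  111001100110001011100→1 (1)
 20  110011001100010111001→1 (1)
 21  100110011000101110011→1 (0)
 22  001100110001011100110→0 (1)
 23  011001100010111001101→0 (0)
 24  110011000101110011010→1 (0)
 25  100110001011100110100→1 (1)
 26  001100010111001101001→0 (0)
 27  011000101110011010010→0 (1)
 28  110001011100110100101→1 (1)
 29  100010111001101001011→1 (0)
 30  000101110011010010110→0 (1)
 31  001011100110100101101→0 (0)
 32  010111001101001011010→0 (1)
 33  101110011010010110101→1 (1)
 34  011100110100101101011→0 (1)
 35  111001101001011010111→1 (0)
 36  110011010010110101110→1 (0)
 37  100110100101101011100→1 (1)
 38  001101001011010111001→0 (0)
 39  011010010110101110010→0 (1)
 40  110100101101011100101→1 (1)
 41  101001011010111001011→1 (0)
 42  010010110101110010110→0 (1)
 43  100101101011100101101→1 (1)
 44  001011010111001011011→0 (1)
 45  010110101110010110111→0 (1)
 46  101101011100101101111→1 (0)
 47  011010111001011011110→0 (1)
 48  110101110010110111101→1 (1)
 49  101011100101101111011→1 (0)
 50  010111001011011110110→0 (1)
 51  101110010110111101101→1 (1)
 52  011100101101111011011→0 (1)
 53  111001011011110110111→1 (0)
 54  110010110111101101110→1 (0)
 55  100101101111011011100→1 (1)
 56  001011011110110111001→0 (0)
 57  010110111101101110010→0 (1)
 58  101101111011011100101→1 (1)
 59  011011110110111001011→0 (1)
 60  110111101101110010111→1 (0)
 61  101111011011100101110→1 (0)
 62  011110110111001011100→0 (0)
 63  111101101110010111000→1 (1)
 64  111011011100101110001→1 (1)
 65  110110111001011100011→1 (0)
 66  101101110010111000110→1 (0)
 67  011011100101110001100→0 (0)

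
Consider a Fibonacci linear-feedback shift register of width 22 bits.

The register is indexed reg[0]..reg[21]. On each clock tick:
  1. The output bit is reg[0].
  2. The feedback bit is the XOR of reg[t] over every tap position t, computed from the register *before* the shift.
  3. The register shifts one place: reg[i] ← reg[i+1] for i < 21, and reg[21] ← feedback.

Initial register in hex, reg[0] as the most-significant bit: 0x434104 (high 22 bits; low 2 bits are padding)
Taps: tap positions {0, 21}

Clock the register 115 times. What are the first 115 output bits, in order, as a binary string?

0100001101000001000001100000100111111000000100000011101010111111100000001011001101010100000000110111011001100000000

step | reg (before) | out | fb
   0 | 0100001101000001000001 | 0 | 1
   1 | 1000011010000010000011 | 1 | 0
   2 | 0000110100000100000110 | 0 | 0
   3 | 0001101000001000001100 | 0 | 0
   4 | 0011010000010000011000 | 0 | 0
   5 | 0110100000100000110000 | 0 | 0
   6 | 1101000001000001100000 | 1 | 1
   7 | 1010000010000011000001 | 1 | 0
   8 | 0100000100000110000010 | 0 | 0
   9 | 1000001000001100000100 | 1 | 1
  10 | 0000010000011000001001 | 0 | 1
  11 | 0000100000110000010011 | 0 | 1
  12 | 0001000001100000100111 | 0 | 1
  13 | 0010000011000001001111 | 0 | 1
  14 | 0100000110000010011111 | 0 | 1
  15 | 1000001100000100111111 | 1 | 0
  16 | 0000011000001001111110 | 0 | 0
  17 | 0000110000010011111100 | 0 | 0
  18 | 0001100000100111111000 | 0 | 0
  19 | 0011000001001111110000 | 0 | 0
  20 | 0110000010011111100000 | 0 | 0
  21 | 1100000100111111000000 | 1 | 1
  22 | 1000001001111110000001 | 1 | 0
  23 | 0000010011111100000010 | 0 | 0
  24 | 0000100111111000000100 | 0 | 0
  25 | 0001001111110000001000 | 0 | 0
  26 | 0010011111100000010000 | 0 | 0
  27 | 0100111111000000100000 | 0 | 0
  28 | 1001111110000001000000 | 1 | 1
  29 | 0011111100000010000001 | 0 | 1
  30 | 0111111000000100000011 | 0 | 1
  31 | 1111110000001000000111 | 1 | 0
  32 | 1111100000010000001110 | 1 | 1
  33 | 1111000000100000011101 | 1 | 0
  34 | 1110000001000000111010 | 1 | 1
  35 | 1100000010000001110101 | 1 | 0
  36 | 1000000100000011101010 | 1 | 1
  37 | 0000001000000111010101 | 0 | 1
  38 | 0000010000001110101011 | 0 | 1
  39 | 0000100000011101010111 | 0 | 1
  40 | 0001000000111010101111 | 0 | 1
  41 | 0010000001110101011111 | 0 | 1
  42 | 0100000011101010111111 | 0 | 1
  43 | 1000000111010101111111 | 1 | 0
  44 | 0000001110101011111110 | 0 | 0
  45 | 0000011101010111111100 | 0 | 0
  46 | 0000111010101111111000 | 0 | 0
  47 | 0001110101011111110000 | 0 | 0
  48 | 0011101010111111100000 | 0 | 0
  49 | 0111010101111111000000 | 0 | 0
  50 | 1110101011111110000000 | 1 | 1
  51 | 1101010111111100000001 | 1 | 0
  52 | 1010101111111000000010 | 1 | 1
  53 | 0101011111110000000101 | 0 | 1
  54 | 1010111111100000001011 | 1 | 0
  55 | 0101111111000000010110 | 0 | 0
  56 | 1011111110000000101100 | 1 | 1
  57 | 0111111100000001011001 | 0 | 1
  58 | 1111111000000010110011 | 1 | 0
  59 | 1111110000000101100110 | 1 | 1
  60 | 1111100000001011001101 | 1 | 0
  61 | 1111000000010110011010 | 1 | 1
  62 | 1110000000101100110101 | 1 | 0
  63 | 1100000001011001101010 | 1 | 1
  64 | 1000000010110011010101 | 1 | 0
  65 | 0000000101100110101010 | 0 | 0
  66 | 0000001011001101010100 | 0 | 0
  67 | 0000010110011010101000 | 0 | 0
  68 | 0000101100110101010000 | 0 | 0
  69 | 0001011001101010100000 | 0 | 0
  70 | 0010110011010101000000 | 0 | 0
  71 | 0101100110101010000000 | 0 | 0
  72 | 1011001101010100000000 | 1 | 1
  73 | 0110011010101000000001 | 0 | 1
  74 | 1100110101010000000011 | 1 | 0
  75 | 1001101010100000000110 | 1 | 1
  76 | 0011010101000000001101 | 0 | 1
  77 | 0110101010000000011011 | 0 | 1
  78 | 1101010100000000110111 | 1 | 0
  79 | 1010101000000001101110 | 1 | 1
  80 | 0101010000000011011101 | 0 | 1
  81 | 1010100000000110111011 | 1 | 0
  82 | 0101000000001101110110 | 0 | 0
  83 | 1010000000011011101100 | 1 | 1
  84 | 0100000000110111011001 | 0 | 1
  85 | 1000000001101110110011 | 1 | 0
  86 | 0000000011011101100110 | 0 | 0
  87 | 0000000110111011001100 | 0 | 0
  88 | 0000001101110110011000 | 0 | 0
  89 | 0000011011101100110000 | 0 | 0
  90 | 0000110111011001100000 | 0 | 0
  91 | 0001101110110011000000 | 0 | 0
  92 | 0011011101100110000000 | 0 | 0
  93 | 0110111011001100000000 | 0 | 0
  94 | 1101110110011000000000 | 1 | 1
  95 | 1011101100110000000001 | 1 | 0
  96 | 0111011001100000000010 | 0 | 0
  97 | 1110110011000000000100 | 1 | 1
  98 | 1101100110000000001001 | 1 | 0
  99 | 1011001100000000010010 | 1 | 1
 100 | 0110011000000000100101 | 0 | 1
 101 | 1100110000000001001011 | 1 | 0
 102 | 1001100000000010010110 | 1 | 1
 103 | 0011000000000100101101 | 0 | 1
 104 | 0110000000001001011011 | 0 | 1
 105 | 1100000000010010110111 | 1 | 0
 106 | 1000000000100101101110 | 1 | 1
 107 | 0000000001001011011101 | 0 | 1
 108 | 0000000010010110111011 | 0 | 1
 109 | 0000000100101101110111 | 0 | 1
 110 | 0000001001011011101111 | 0 | 1
 111 | 0000010010110111011111 | 0 | 1
 112 | 0000100101101110111111 | 0 | 1
 113 | 0001001011011101111111 | 0 | 1
 114 | 0010010110111011111111 | 0 | 1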